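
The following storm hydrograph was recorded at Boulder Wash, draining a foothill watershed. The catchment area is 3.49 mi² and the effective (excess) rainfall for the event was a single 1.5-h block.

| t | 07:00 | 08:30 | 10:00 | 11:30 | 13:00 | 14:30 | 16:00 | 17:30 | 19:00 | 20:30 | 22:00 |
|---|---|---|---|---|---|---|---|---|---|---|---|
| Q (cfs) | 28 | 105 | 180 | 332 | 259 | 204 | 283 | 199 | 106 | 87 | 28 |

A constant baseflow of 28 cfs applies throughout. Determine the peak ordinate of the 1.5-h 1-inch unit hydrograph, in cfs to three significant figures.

Direct runoff: 0.0, 77.0, 152.0, 304.0, 231.0, 176.0, 255.0, 171.0, 78.0, 59.0, 0.0 cfs; ΣQ_DR = 1503 cfs, peak = 304.0 cfs.
Runoff depth d = ΣQ_DR·Δt / A = 1503 × 5400 / (3.49 mi²) = 1.001 in.
The 1-inch UH is the DRH scaled by (1 in)/d, so U_p = 304.0 × 1/1.001 = 304 cfs.

U_p ≈ 304 cfs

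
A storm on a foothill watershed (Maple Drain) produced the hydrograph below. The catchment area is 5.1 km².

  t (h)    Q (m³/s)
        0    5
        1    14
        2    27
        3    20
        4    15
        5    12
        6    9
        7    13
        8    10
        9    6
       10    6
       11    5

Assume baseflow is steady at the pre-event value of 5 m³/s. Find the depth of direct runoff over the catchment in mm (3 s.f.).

d ≈ 57.9 mm

Direct runoff: 0.0, 9.0, 22.0, 15.0, 10.0, 7.0, 4.0, 8.0, 5.0, 1.0, 1.0, 0.0 m³/s; ΣQ_DR = 82.00 m³/s.
V = ΣQ_DR · Δt = 82.00 × 3600 s = 2.952 × 10^5 m³.
Over A = 5.1 km², depth = V / A = 57.9 mm.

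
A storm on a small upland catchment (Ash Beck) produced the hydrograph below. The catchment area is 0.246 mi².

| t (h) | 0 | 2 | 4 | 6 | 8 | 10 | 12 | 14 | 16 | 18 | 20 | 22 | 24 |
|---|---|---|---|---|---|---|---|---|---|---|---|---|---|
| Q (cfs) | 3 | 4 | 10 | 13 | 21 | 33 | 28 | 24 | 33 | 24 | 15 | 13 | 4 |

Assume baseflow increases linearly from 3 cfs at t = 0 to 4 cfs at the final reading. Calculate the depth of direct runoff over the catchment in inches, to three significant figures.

d ≈ 2.26 in

Direct runoff: 0.00, 0.92, 6.83, 9.75, 17.67, 29.58, 24.50, 20.42, 29.33, 20.25, 11.17, 9.08, 0.00 cfs; ΣQ_DR = 179.5 cfs.
V = ΣQ_DR · Δt = 179.5 × 7200 s = 1.292 × 10^6 ft³.
Over A = 0.246 mi², depth = V / A = 2.26 in.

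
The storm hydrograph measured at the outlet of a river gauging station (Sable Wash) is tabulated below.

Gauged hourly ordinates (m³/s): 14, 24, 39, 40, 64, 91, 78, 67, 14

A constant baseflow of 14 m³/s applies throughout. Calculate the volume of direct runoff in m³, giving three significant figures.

Direct-runoff ordinates (Q − Q_b): 0.0, 10.0, 25.0, 26.0, 50.0, 77.0, 64.0, 53.0, 0.0 m³/s.
ΣQ_DR = 305.0 m³/s.
With Δt = 1 h = 3600 s, V = ΣQ_DR · Δt = 305.0 × 3600 = 1.10 × 10^6 m³.

V ≈ 1.10 × 10^6 m³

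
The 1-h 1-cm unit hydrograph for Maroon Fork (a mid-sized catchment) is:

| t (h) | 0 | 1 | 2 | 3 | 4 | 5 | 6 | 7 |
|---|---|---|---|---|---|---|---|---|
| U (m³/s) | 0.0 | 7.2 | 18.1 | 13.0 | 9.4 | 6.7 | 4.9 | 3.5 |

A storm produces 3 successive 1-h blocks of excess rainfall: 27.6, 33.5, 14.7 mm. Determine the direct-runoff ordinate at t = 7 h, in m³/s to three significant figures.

By discrete convolution, Q_j = Σ (P_i / 10 mm) · U_{j−i}.
At t = 7 h (j=7): Q = (27.6/10)·3.5 + (33.5/10)·4.9 + (14.7/10)·6.7 = 35.9 m³/s.

Q ≈ 35.9 m³/s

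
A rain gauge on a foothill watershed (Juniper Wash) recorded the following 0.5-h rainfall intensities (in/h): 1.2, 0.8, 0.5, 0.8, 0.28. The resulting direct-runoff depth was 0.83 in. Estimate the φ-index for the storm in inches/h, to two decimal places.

φ ≈ 0.41 in/h

Only the 4 blocks with intensity above φ contribute runoff: 1.2, 0.8, 0.5, 0.8 in/h.
Σ(I−φ)·Δt = d  ⇒  (1.2+0.8+0.5+0.8 − 4φ)·0.5 = 0.83
φ = (3.300 − 0.83/0.5) / 4 = 0.41 in/h.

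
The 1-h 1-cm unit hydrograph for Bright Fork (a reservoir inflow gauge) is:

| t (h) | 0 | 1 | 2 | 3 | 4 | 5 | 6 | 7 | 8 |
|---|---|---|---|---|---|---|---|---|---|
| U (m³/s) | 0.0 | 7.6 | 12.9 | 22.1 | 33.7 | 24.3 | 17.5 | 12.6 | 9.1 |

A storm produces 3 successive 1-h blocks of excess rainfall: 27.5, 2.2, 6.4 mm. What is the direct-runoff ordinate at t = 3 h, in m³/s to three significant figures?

Q ≈ 68.5 m³/s

By discrete convolution, Q_j = Σ (P_i / 10 mm) · U_{j−i}.
At t = 3 h (j=3): Q = (27.5/10)·22.1 + (2.2/10)·12.9 + (6.4/10)·7.6 = 68.5 m³/s.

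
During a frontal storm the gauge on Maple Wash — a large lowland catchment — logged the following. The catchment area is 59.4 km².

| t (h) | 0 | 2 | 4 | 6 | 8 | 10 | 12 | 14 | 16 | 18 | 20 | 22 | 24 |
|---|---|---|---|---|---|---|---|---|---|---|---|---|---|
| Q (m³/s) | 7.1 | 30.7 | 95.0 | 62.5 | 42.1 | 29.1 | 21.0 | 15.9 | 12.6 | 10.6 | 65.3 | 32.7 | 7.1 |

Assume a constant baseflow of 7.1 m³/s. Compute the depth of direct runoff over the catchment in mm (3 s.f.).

Direct runoff: 0.0, 23.6, 87.9, 55.4, 35.0, 22.0, 13.9, 8.8, 5.5, 3.5, 58.2, 25.6, 0.0 m³/s; ΣQ_DR = 339.4 m³/s.
V = ΣQ_DR · Δt = 339.4 × 7200 s = 2.444 × 10^6 m³.
Over A = 59.4 km², depth = V / A = 41.1 mm.

d ≈ 41.1 mm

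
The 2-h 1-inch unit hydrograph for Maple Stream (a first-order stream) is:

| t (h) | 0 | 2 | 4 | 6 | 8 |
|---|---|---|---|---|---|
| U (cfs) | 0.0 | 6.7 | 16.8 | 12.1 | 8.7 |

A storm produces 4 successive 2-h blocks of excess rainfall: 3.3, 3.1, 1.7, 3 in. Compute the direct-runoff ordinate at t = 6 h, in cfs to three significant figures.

Q ≈ 103 cfs

By discrete convolution, Q_j = Σ (P_i / 1 in) · U_{j−i}.
At t = 6 h (j=3): Q = (3.3/1)·12.1 + (3.1/1)·16.8 + (1.7/1)·6.7 + (3/1)·0.0 = 103 cfs.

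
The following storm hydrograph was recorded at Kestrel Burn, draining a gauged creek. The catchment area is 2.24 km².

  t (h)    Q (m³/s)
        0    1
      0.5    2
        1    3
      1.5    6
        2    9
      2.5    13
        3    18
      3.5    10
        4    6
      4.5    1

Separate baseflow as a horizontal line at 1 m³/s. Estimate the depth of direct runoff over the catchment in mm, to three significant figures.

d ≈ 47.4 mm

Direct runoff: 0.0, 1.0, 2.0, 5.0, 8.0, 12.0, 17.0, 9.0, 5.0, 0.0 m³/s; ΣQ_DR = 59.00 m³/s.
V = ΣQ_DR · Δt = 59.00 × 1800 s = 1.062 × 10^5 m³.
Over A = 2.24 km², depth = V / A = 47.4 mm.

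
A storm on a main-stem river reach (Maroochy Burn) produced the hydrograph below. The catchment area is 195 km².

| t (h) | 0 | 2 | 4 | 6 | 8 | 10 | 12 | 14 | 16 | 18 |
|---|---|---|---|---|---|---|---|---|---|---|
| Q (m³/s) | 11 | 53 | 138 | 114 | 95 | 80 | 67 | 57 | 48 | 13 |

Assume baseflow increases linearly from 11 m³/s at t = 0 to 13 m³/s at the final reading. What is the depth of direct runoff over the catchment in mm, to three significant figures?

Direct runoff: 0.00, 41.78, 126.56, 102.33, 83.11, 67.89, 54.67, 44.44, 35.22, 0.00 m³/s; ΣQ_DR = 556.0 m³/s.
V = ΣQ_DR · Δt = 556.0 × 7200 s = 4.003 × 10^6 m³.
Over A = 195 km², depth = V / A = 20.5 mm.

d ≈ 20.5 mm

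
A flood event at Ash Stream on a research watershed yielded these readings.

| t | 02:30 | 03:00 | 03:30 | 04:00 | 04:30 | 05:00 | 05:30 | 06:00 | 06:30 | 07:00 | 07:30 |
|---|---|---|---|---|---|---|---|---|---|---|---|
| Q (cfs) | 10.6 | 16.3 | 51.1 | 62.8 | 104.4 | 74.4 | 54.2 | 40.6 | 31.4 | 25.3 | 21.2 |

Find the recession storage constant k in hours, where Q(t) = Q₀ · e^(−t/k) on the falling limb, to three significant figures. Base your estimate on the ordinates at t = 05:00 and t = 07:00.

On the falling limb, Q drops from 74.4 to 25.3 cfs between t = 05:00 and t = 07:00 (Δt = 2 h).
k = −Δt / ln(Q₂/Q₁) = −2 / ln(25.3/74.4) = 1.85 h.

k ≈ 1.85 h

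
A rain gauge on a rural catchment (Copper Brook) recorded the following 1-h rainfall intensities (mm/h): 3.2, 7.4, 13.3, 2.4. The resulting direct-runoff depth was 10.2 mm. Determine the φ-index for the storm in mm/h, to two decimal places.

Only the 2 blocks with intensity above φ contribute runoff: 7.4, 13.3 mm/h.
Σ(I−φ)·Δt = d  ⇒  (7.4+13.3 − 2φ)·1 = 10.2
φ = (20.70 − 10.2/1) / 2 = 5.25 mm/h.

φ ≈ 5.25 mm/h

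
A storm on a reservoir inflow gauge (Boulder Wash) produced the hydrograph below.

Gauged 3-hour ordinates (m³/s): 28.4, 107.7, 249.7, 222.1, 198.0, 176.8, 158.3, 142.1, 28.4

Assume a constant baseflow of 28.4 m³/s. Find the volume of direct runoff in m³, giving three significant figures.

V ≈ 1.14 × 10^7 m³

Direct-runoff ordinates (Q − Q_b): 0.0, 79.3, 221.3, 193.7, 169.6, 148.4, 129.9, 113.7, 0.0 m³/s.
ΣQ_DR = 1056 m³/s.
With Δt = 3 h = 10800 s, V = ΣQ_DR · Δt = 1056 × 10800 = 1.14 × 10^7 m³.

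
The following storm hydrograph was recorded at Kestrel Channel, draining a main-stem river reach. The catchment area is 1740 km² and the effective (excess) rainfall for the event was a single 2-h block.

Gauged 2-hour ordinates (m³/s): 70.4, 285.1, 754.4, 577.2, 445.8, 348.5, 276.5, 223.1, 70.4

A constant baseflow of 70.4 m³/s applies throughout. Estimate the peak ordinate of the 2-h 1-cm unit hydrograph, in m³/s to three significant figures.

Direct runoff: 0.0, 214.7, 684.0, 506.8, 375.4, 278.1, 206.1, 152.7, 0.0 m³/s; ΣQ_DR = 2418 m³/s, peak = 684.0 m³/s.
Runoff depth d = ΣQ_DR·Δt / A = 2418 × 7200 / (1740 km²) = 10.00 mm.
The 1-cm UH is the DRH scaled by (10 mm)/d, so U_p = 684.0 × 10/10.00 = 684 m³/s.

U_p ≈ 684 m³/s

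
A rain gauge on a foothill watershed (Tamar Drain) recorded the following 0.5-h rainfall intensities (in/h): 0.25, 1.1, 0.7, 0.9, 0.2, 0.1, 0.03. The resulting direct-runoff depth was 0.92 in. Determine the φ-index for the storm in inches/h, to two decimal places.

φ ≈ 0.29 in/h

Only the 3 blocks with intensity above φ contribute runoff: 1.1, 0.7, 0.9 in/h.
Σ(I−φ)·Δt = d  ⇒  (1.1+0.7+0.9 − 3φ)·0.5 = 0.92
φ = (2.700 − 0.92/0.5) / 3 = 0.29 in/h.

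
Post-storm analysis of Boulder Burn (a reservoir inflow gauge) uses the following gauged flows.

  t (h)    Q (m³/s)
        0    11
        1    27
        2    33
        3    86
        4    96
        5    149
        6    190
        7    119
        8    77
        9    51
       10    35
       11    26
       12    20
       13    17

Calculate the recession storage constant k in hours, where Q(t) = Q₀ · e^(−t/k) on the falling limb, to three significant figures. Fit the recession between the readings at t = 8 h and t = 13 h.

k ≈ 3.31 h

On the falling limb, Q drops from 77 to 17 m³/s between t = 8 h and t = 13 h (Δt = 5 h).
k = −Δt / ln(Q₂/Q₁) = −5 / ln(17/77) = 3.31 h.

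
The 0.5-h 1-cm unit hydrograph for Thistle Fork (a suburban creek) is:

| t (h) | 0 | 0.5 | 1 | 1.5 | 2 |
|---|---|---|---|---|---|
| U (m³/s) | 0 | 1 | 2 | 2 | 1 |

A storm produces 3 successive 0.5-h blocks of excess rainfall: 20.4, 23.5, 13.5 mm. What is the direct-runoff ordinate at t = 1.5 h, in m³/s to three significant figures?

By discrete convolution, Q_j = Σ (P_i / 10 mm) · U_{j−i}.
At t = 1.5 h (j=3): Q = (20.4/10)·2 + (23.5/10)·2 + (13.5/10)·1 = 10.1 m³/s.

Q ≈ 10.1 m³/s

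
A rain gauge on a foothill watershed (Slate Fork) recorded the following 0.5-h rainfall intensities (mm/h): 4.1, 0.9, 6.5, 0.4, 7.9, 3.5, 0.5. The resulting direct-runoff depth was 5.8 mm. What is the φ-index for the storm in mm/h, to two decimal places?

φ ≈ 2.60 mm/h

Only the 4 blocks with intensity above φ contribute runoff: 4.1, 6.5, 7.9, 3.5 mm/h.
Σ(I−φ)·Δt = d  ⇒  (4.1+6.5+7.9+3.5 − 4φ)·0.5 = 5.8
φ = (22.00 − 5.8/0.5) / 4 = 2.60 mm/h.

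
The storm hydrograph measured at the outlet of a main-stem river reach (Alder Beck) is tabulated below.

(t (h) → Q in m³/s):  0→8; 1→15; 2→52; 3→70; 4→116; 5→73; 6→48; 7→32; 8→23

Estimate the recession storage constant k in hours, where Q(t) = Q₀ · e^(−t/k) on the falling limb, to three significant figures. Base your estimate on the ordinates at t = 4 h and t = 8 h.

k ≈ 2.47 h

On the falling limb, Q drops from 116 to 23 m³/s between t = 4 h and t = 8 h (Δt = 4 h).
k = −Δt / ln(Q₂/Q₁) = −4 / ln(23/116) = 2.47 h.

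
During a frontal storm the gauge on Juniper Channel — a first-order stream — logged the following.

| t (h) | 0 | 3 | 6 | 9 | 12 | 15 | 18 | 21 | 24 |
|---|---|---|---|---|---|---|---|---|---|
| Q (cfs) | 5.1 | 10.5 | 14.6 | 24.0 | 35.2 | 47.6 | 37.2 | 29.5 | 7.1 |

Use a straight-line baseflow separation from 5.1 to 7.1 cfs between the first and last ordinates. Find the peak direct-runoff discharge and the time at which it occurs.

Subtracting baseflow gives direct-runoff ordinates: 0.00, 5.15, 9.00, 18.15, 29.10, 41.25, 30.60, 22.65, 0.00 cfs.
The maximum is 41.25 cfs, occurring at the reading for t = 15 h.

Q_p = 41.25 cfs at t = 15 h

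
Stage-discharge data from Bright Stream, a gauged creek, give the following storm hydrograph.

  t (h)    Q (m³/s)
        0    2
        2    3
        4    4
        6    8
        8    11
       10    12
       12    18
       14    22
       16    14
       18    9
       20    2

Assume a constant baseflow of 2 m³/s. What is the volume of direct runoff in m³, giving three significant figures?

V ≈ 5.98 × 10^5 m³

Direct-runoff ordinates (Q − Q_b): 0.0, 1.0, 2.0, 6.0, 9.0, 10.0, 16.0, 20.0, 12.0, 7.0, 0.0 m³/s.
ΣQ_DR = 83.00 m³/s.
With Δt = 2 h = 7200 s, V = ΣQ_DR · Δt = 83.00 × 7200 = 5.98 × 10^5 m³.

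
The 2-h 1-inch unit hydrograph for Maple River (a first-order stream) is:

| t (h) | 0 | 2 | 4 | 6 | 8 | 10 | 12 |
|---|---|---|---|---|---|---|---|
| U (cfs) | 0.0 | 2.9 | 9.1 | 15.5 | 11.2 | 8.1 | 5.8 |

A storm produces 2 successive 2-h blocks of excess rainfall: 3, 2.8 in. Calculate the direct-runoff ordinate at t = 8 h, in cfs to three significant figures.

Q ≈ 77.0 cfs

By discrete convolution, Q_j = Σ (P_i / 1 in) · U_{j−i}.
At t = 8 h (j=4): Q = (3/1)·11.2 + (2.8/1)·15.5 = 77.0 cfs.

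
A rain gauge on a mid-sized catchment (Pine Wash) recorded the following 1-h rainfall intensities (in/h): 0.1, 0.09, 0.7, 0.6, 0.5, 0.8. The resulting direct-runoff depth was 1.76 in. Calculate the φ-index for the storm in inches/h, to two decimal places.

Only the 4 blocks with intensity above φ contribute runoff: 0.7, 0.6, 0.5, 0.8 in/h.
Σ(I−φ)·Δt = d  ⇒  (0.7+0.6+0.5+0.8 − 4φ)·1 = 1.76
φ = (2.600 − 1.76/1) / 4 = 0.21 in/h.

φ ≈ 0.21 in/h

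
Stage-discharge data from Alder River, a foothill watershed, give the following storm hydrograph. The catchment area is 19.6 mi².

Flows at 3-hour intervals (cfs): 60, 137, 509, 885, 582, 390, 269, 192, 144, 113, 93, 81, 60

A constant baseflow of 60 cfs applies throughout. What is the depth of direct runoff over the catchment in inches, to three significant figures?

d ≈ 0.649 in

Direct runoff: 0.0, 77.0, 449.0, 825.0, 522.0, 330.0, 209.0, 132.0, 84.0, 53.0, 33.0, 21.0, 0.0 cfs; ΣQ_DR = 2735 cfs.
V = ΣQ_DR · Δt = 2735 × 10800 s = 2.954 × 10^7 ft³.
Over A = 19.6 mi², depth = V / A = 0.649 in.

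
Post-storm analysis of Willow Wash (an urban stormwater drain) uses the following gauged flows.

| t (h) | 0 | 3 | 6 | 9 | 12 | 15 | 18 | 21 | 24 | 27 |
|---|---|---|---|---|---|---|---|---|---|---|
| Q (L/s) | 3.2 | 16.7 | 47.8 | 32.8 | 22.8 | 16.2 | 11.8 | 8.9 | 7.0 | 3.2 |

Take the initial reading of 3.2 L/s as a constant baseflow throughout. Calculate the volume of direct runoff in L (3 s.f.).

V ≈ 1.49 × 10^6 L

Direct-runoff ordinates (Q − Q_b): 0.0, 13.5, 44.6, 29.6, 19.6, 13.0, 8.6, 5.7, 3.8, 0.0 L/s.
ΣQ_DR = 138.4 L/s.
With Δt = 3 h = 10800 s, V = ΣQ_DR · Δt = 138.4 × 10800 = 1.49 × 10^6 L.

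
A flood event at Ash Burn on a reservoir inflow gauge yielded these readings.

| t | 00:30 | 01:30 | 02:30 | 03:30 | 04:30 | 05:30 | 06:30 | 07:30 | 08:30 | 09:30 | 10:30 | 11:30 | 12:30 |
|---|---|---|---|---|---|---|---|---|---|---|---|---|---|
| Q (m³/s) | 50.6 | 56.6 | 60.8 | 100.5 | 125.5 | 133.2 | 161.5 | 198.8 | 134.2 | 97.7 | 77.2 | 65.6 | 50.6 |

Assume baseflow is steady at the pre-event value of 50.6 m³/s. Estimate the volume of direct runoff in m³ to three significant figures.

V ≈ 2.36 × 10^6 m³

Direct-runoff ordinates (Q − Q_b): 0.0, 6.0, 10.2, 49.9, 74.9, 82.6, 110.9, 148.2, 83.6, 47.1, 26.6, 15.0, 0.0 m³/s.
ΣQ_DR = 655.0 m³/s.
With Δt = 1 h = 3600 s, V = ΣQ_DR · Δt = 655.0 × 3600 = 2.36 × 10^6 m³.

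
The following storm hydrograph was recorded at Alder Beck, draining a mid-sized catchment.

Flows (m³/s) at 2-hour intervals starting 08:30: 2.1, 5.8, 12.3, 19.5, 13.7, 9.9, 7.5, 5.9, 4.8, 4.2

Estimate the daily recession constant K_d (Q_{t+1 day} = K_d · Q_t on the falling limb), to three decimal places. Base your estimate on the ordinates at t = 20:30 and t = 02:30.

K_d ≈ 0.098

Between t = 20:30 and t = 02:30 the flow falls from 7.5 to 4.2 m³/s over 3×2 h = 6 h.
Per-interval ratio K = (4.2/7.5)^(1/3) = 0.8243; K_d = K^(24/2) = 0.098.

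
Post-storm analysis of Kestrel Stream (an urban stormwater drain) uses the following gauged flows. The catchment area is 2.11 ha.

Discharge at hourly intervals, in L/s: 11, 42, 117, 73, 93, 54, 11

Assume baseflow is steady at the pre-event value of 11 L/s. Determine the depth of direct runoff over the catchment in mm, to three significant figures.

Direct runoff: 0.0, 31.0, 106.0, 62.0, 82.0, 43.0, 0.0 L/s; ΣQ_DR = 324.0 L/s.
V = ΣQ_DR · Δt = 324.0 × 3600 s = 1.166 × 10^6 L.
Over A = 2.11 ha, depth = V / A = 55.3 mm.

d ≈ 55.3 mm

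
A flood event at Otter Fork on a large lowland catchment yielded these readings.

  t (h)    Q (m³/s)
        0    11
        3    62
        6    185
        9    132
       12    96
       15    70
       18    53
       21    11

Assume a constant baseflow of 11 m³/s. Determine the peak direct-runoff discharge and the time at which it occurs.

Subtracting baseflow gives direct-runoff ordinates: 0.0, 51.0, 174.0, 121.0, 85.0, 59.0, 42.0, 0.0 m³/s.
The maximum is 174.0 m³/s, occurring at the reading for t = 6 h.

Q_p = 174.0 m³/s at t = 6 h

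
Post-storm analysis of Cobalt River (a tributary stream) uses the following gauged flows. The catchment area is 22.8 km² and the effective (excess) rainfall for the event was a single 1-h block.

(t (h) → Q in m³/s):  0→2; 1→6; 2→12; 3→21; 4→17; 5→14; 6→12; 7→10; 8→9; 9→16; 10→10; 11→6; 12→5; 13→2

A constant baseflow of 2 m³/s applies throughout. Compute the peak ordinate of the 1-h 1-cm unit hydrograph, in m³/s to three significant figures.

Direct runoff: 0.0, 4.0, 10.0, 19.0, 15.0, 12.0, 10.0, 8.0, 7.0, 14.0, 8.0, 4.0, 3.0, 0.0 m³/s; ΣQ_DR = 114.0 m³/s, peak = 19.0 m³/s.
Runoff depth d = ΣQ_DR·Δt / A = 114.0 × 3600 / (22.8 km²) = 18.00 mm.
The 1-cm UH is the DRH scaled by (10 mm)/d, so U_p = 19.0 × 10/18.00 = 10.6 m³/s.

U_p ≈ 10.6 m³/s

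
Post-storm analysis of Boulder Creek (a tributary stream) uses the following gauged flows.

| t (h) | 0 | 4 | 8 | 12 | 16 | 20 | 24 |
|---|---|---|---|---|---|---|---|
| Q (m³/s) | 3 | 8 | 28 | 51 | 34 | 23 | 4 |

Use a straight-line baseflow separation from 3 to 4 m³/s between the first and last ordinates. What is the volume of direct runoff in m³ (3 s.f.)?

V ≈ 1.82 × 10^6 m³

Direct-runoff ordinates (Q − Q_b): 0.00, 4.83, 24.67, 47.50, 30.33, 19.17, 0.00 m³/s.
ΣQ_DR = 126.5 m³/s.
With Δt = 4 h = 14400 s, V = ΣQ_DR · Δt = 126.5 × 14400 = 1.82 × 10^6 m³.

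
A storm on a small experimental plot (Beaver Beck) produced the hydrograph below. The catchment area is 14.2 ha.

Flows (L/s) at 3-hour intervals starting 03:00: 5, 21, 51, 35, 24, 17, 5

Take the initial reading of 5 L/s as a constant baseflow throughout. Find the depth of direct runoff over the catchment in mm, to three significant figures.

d ≈ 9.35 mm

Direct runoff: 0.0, 16.0, 46.0, 30.0, 19.0, 12.0, 0.0 L/s; ΣQ_DR = 123.0 L/s.
V = ΣQ_DR · Δt = 123.0 × 10800 s = 1.328 × 10^6 L.
Over A = 14.2 ha, depth = V / A = 9.35 mm.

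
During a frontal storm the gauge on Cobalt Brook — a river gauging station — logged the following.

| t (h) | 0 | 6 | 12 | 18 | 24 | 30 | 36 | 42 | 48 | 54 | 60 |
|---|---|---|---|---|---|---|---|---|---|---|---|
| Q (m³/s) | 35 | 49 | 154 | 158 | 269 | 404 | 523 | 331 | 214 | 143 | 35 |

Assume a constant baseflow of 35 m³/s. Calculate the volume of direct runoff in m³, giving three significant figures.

V ≈ 4.17 × 10^7 m³

Direct-runoff ordinates (Q − Q_b): 0.0, 14.0, 119.0, 123.0, 234.0, 369.0, 488.0, 296.0, 179.0, 108.0, 0.0 m³/s.
ΣQ_DR = 1930 m³/s.
With Δt = 6 h = 21600 s, V = ΣQ_DR · Δt = 1930 × 21600 = 4.17 × 10^7 m³.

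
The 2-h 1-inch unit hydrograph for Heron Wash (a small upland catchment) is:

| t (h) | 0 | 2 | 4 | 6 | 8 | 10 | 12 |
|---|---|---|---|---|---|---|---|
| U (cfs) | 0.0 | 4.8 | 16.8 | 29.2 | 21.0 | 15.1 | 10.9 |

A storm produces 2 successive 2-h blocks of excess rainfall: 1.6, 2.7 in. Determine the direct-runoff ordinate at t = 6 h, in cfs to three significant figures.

Q ≈ 92.1 cfs

By discrete convolution, Q_j = Σ (P_i / 1 in) · U_{j−i}.
At t = 6 h (j=3): Q = (1.6/1)·29.2 + (2.7/1)·16.8 = 92.1 cfs.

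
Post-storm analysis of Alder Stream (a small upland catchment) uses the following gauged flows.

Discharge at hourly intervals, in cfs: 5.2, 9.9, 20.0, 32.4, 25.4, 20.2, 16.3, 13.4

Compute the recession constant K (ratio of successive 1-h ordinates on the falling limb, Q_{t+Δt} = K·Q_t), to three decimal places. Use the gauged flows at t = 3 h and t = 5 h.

Using the recession-limb readings at t = 3 h and t = 5 h: Q falls from 32.4 to 20.2 cfs over 2 intervals.
K = (Q₂/Q₁)^(1/2) = (20.2/32.4)^(1/2) = 0.790.

K ≈ 0.790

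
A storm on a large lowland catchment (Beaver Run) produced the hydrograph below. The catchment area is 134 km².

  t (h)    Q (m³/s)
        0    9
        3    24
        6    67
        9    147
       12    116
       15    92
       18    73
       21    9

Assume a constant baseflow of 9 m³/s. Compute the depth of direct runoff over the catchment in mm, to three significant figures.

Direct runoff: 0.0, 15.0, 58.0, 138.0, 107.0, 83.0, 64.0, 0.0 m³/s; ΣQ_DR = 465.0 m³/s.
V = ΣQ_DR · Δt = 465.0 × 10800 s = 5.022 × 10^6 m³.
Over A = 134 km², depth = V / A = 37.5 mm.

d ≈ 37.5 mm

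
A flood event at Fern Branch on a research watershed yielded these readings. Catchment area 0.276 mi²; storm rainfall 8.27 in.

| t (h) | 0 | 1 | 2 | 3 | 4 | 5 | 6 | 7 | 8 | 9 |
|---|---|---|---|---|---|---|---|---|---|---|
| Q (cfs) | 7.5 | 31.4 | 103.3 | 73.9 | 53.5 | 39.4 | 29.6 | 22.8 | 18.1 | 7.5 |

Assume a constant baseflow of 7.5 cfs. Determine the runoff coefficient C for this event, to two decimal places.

ΣQ_DR = 312.0 cfs; V = ΣQ_DR·Δt = 1.123 × 10^6 ft³.
Runoff depth d = V / A = 1.752 in.
C = d / P = 1.752 / 8.27 = 0.21.

C ≈ 0.21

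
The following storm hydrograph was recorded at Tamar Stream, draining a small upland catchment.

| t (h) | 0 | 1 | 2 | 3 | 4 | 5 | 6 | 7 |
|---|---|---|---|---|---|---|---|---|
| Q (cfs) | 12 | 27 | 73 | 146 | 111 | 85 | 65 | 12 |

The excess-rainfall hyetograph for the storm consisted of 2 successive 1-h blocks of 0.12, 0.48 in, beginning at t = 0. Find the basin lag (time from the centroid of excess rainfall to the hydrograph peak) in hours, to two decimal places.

Centroid of excess rainfall: t_c = Σ P_i·t̄_i / ΣP_i = 1.3000 h (block centres at 0.5, 1.5 h).
Hydrograph peak occurs at t = 3 h, so basin lag t_L = 3 − 1.3000 = 1.70 h.

t_L ≈ 1.70 h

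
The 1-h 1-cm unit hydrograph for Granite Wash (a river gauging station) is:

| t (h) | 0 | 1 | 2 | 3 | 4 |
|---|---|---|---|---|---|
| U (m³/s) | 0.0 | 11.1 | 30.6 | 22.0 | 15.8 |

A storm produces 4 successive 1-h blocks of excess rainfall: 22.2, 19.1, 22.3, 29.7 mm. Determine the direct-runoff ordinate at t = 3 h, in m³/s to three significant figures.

By discrete convolution, Q_j = Σ (P_i / 10 mm) · U_{j−i}.
At t = 3 h (j=3): Q = (22.2/10)·22.0 + (19.1/10)·30.6 + (22.3/10)·11.1 + (29.7/10)·0.0 = 132 m³/s.

Q ≈ 132 m³/s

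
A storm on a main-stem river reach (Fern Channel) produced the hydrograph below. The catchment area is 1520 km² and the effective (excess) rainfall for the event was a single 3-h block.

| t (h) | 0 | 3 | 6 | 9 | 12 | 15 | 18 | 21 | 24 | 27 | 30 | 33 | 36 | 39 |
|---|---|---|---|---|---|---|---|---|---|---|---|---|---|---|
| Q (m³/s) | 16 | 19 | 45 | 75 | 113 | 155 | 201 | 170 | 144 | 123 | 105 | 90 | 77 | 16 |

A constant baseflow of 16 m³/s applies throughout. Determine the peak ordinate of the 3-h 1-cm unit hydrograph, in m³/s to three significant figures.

Direct runoff: 0.0, 3.0, 29.0, 59.0, 97.0, 139.0, 185.0, 154.0, 128.0, 107.0, 89.0, 74.0, 61.0, 0.0 m³/s; ΣQ_DR = 1125 m³/s, peak = 185.0 m³/s.
Runoff depth d = ΣQ_DR·Δt / A = 1125 × 10800 / (1520 km²) = 7.993 mm.
The 1-cm UH is the DRH scaled by (10 mm)/d, so U_p = 185.0 × 10/7.993 = 231 m³/s.

U_p ≈ 231 m³/s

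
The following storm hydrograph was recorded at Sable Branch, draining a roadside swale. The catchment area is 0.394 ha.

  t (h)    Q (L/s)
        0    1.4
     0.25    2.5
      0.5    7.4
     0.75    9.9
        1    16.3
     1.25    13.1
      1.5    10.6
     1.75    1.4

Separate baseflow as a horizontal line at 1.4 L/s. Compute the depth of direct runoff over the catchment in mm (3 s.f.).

d ≈ 11.7 mm

Direct runoff: 0.0, 1.1, 6.0, 8.5, 14.9, 11.7, 9.2, 0.0 L/s; ΣQ_DR = 51.40 L/s.
V = ΣQ_DR · Δt = 51.40 × 900 s = 46260 L.
Over A = 0.394 ha, depth = V / A = 11.7 mm.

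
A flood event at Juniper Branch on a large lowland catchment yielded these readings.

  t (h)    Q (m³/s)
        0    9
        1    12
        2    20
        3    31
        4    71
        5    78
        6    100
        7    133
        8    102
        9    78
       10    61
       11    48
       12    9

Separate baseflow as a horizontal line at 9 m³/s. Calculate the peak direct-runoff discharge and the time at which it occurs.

Subtracting baseflow gives direct-runoff ordinates: 0.0, 3.0, 11.0, 22.0, 62.0, 69.0, 91.0, 124.0, 93.0, 69.0, 52.0, 39.0, 0.0 m³/s.
The maximum is 124.0 m³/s, occurring at the reading for t = 7 h.

Q_p = 124.0 m³/s at t = 7 h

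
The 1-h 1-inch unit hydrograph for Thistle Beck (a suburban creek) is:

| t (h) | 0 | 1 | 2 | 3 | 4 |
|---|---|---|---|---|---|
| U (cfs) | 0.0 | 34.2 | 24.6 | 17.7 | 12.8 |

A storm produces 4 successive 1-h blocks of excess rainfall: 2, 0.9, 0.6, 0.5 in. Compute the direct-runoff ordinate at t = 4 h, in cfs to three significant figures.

Q ≈ 73.4 cfs

By discrete convolution, Q_j = Σ (P_i / 1 in) · U_{j−i}.
At t = 4 h (j=4): Q = (2/1)·12.8 + (0.9/1)·17.7 + (0.6/1)·24.6 + (0.5/1)·34.2 = 73.4 cfs.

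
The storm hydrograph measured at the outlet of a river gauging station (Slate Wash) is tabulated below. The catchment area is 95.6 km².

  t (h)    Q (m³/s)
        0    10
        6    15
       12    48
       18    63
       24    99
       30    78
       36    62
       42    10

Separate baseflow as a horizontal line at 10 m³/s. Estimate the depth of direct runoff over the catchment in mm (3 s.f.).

d ≈ 68.9 mm

Direct runoff: 0.0, 5.0, 38.0, 53.0, 89.0, 68.0, 52.0, 0.0 m³/s; ΣQ_DR = 305.0 m³/s.
V = ΣQ_DR · Δt = 305.0 × 21600 s = 6.588 × 10^6 m³.
Over A = 95.6 km², depth = V / A = 68.9 mm.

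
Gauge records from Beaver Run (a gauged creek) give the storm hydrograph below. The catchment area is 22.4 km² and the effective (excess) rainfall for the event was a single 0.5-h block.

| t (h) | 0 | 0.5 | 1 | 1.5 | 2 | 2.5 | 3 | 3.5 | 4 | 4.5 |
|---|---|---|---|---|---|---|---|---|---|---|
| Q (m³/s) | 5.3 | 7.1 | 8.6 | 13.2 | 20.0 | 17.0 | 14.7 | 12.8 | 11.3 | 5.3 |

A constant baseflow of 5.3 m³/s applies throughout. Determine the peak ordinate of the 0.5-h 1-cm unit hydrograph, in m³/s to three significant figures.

Direct runoff: 0.0, 1.8, 3.3, 7.9, 14.7, 11.7, 9.4, 7.5, 6.0, 0.0 m³/s; ΣQ_DR = 62.30 m³/s, peak = 14.7 m³/s.
Runoff depth d = ΣQ_DR·Δt / A = 62.30 × 1800 / (22.4 km²) = 5.006 mm.
The 1-cm UH is the DRH scaled by (10 mm)/d, so U_p = 14.7 × 10/5.006 = 29.4 m³/s.

U_p ≈ 29.4 m³/s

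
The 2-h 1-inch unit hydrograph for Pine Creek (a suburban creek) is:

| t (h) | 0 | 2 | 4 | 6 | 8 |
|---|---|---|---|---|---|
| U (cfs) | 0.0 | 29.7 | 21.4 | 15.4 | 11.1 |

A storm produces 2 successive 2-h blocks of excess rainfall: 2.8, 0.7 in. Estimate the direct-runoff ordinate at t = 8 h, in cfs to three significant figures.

By discrete convolution, Q_j = Σ (P_i / 1 in) · U_{j−i}.
At t = 8 h (j=4): Q = (2.8/1)·11.1 + (0.7/1)·15.4 = 41.9 cfs.

Q ≈ 41.9 cfs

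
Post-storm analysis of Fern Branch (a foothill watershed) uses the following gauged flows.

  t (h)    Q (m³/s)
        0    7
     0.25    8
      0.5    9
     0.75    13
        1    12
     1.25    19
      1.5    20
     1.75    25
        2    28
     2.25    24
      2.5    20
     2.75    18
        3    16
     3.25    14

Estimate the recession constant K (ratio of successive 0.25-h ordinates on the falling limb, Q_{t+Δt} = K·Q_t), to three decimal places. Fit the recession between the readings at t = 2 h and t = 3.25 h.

Using the recession-limb readings at t = 2 h and t = 3.25 h: Q falls from 28 to 14 m³/s over 5 intervals.
K = (Q₂/Q₁)^(1/5) = (14/28)^(1/5) = 0.871.

K ≈ 0.871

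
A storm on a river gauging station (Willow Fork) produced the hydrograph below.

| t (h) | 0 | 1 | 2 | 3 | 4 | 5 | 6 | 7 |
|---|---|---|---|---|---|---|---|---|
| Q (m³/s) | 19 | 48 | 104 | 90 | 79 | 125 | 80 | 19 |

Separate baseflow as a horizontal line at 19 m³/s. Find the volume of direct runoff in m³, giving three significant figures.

V ≈ 1.48 × 10^6 m³

Direct-runoff ordinates (Q − Q_b): 0.0, 29.0, 85.0, 71.0, 60.0, 106.0, 61.0, 0.0 m³/s.
ΣQ_DR = 412.0 m³/s.
With Δt = 1 h = 3600 s, V = ΣQ_DR · Δt = 412.0 × 3600 = 1.48 × 10^6 m³.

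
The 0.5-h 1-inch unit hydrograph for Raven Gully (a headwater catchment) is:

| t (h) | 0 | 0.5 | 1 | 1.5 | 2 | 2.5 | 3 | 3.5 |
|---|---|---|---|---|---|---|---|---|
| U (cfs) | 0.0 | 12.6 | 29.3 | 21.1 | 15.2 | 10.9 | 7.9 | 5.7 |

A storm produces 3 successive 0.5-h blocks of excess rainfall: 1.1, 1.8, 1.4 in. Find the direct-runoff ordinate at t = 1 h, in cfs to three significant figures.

Q ≈ 54.9 cfs

By discrete convolution, Q_j = Σ (P_i / 1 in) · U_{j−i}.
At t = 1 h (j=2): Q = (1.1/1)·29.3 + (1.8/1)·12.6 + (1.4/1)·0.0 = 54.9 cfs.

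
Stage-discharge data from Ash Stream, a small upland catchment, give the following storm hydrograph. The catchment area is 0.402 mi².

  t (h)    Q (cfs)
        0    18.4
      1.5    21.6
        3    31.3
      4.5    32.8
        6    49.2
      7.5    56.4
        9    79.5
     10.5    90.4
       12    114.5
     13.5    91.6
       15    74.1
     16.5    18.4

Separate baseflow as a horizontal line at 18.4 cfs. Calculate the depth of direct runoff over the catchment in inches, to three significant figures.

Direct runoff: 0.0, 3.2, 12.9, 14.4, 30.8, 38.0, 61.1, 72.0, 96.1, 73.2, 55.7, 0.0 cfs; ΣQ_DR = 457.4 cfs.
V = ΣQ_DR · Δt = 457.4 × 5400 s = 2.470 × 10^6 ft³.
Over A = 0.402 mi², depth = V / A = 2.64 in.

d ≈ 2.64 in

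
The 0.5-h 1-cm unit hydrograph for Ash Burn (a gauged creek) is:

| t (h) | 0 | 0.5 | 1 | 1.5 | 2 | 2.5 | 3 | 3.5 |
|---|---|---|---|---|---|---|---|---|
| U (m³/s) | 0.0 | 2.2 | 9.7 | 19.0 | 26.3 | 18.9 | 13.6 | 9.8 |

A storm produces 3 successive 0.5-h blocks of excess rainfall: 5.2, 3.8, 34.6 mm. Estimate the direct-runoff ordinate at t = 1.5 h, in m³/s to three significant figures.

Q ≈ 21.2 m³/s

By discrete convolution, Q_j = Σ (P_i / 10 mm) · U_{j−i}.
At t = 1.5 h (j=3): Q = (5.2/10)·19.0 + (3.8/10)·9.7 + (34.6/10)·2.2 = 21.2 m³/s.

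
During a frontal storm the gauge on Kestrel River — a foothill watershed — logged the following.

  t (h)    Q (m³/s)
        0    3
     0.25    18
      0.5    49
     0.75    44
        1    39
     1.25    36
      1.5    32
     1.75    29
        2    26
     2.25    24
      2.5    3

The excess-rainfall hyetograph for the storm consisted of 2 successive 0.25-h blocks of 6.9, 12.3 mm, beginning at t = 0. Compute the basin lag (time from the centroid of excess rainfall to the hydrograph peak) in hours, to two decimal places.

t_L ≈ 0.21 h

Centroid of excess rainfall: t_c = Σ P_i·t̄_i / ΣP_i = 0.2852 h (block centres at 0.125, 0.375 h).
Hydrograph peak occurs at t = 0.5 h, so basin lag t_L = 0.5 − 0.2852 = 0.21 h.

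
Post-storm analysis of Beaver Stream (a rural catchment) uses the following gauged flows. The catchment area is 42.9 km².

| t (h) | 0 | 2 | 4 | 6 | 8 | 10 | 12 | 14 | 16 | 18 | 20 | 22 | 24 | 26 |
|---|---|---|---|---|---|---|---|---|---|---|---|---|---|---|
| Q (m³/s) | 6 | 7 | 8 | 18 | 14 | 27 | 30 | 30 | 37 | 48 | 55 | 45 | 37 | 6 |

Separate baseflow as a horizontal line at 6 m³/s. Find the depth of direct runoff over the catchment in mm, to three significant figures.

Direct runoff: 0.0, 1.0, 2.0, 12.0, 8.0, 21.0, 24.0, 24.0, 31.0, 42.0, 49.0, 39.0, 31.0, 0.0 m³/s; ΣQ_DR = 284.0 m³/s.
V = ΣQ_DR · Δt = 284.0 × 7200 s = 2.045 × 10^6 m³.
Over A = 42.9 km², depth = V / A = 47.7 mm.

d ≈ 47.7 mm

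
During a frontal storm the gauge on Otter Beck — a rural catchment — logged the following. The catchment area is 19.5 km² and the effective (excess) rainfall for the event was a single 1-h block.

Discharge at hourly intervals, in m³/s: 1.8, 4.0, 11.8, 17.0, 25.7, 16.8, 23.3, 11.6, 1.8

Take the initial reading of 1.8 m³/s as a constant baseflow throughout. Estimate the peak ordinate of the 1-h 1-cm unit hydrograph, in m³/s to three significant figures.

Direct runoff: 0.0, 2.2, 10.0, 15.2, 23.9, 15.0, 21.5, 9.8, 0.0 m³/s; ΣQ_DR = 97.60 m³/s, peak = 23.9 m³/s.
Runoff depth d = ΣQ_DR·Δt / A = 97.60 × 3600 / (19.5 km²) = 18.02 mm.
The 1-cm UH is the DRH scaled by (10 mm)/d, so U_p = 23.9 × 10/18.02 = 13.3 m³/s.

U_p ≈ 13.3 m³/s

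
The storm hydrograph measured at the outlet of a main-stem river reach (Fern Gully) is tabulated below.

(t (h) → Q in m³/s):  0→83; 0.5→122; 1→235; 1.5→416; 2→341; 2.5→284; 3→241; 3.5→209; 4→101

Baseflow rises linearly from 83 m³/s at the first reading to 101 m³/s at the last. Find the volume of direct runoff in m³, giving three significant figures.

V ≈ 2.17 × 10^6 m³

Direct-runoff ordinates (Q − Q_b): 0.00, 36.75, 147.50, 326.25, 249.00, 189.75, 144.50, 110.25, 0.00 m³/s.
ΣQ_DR = 1204 m³/s.
With Δt = 0.5 h = 1800 s, V = ΣQ_DR · Δt = 1204 × 1800 = 2.17 × 10^6 m³.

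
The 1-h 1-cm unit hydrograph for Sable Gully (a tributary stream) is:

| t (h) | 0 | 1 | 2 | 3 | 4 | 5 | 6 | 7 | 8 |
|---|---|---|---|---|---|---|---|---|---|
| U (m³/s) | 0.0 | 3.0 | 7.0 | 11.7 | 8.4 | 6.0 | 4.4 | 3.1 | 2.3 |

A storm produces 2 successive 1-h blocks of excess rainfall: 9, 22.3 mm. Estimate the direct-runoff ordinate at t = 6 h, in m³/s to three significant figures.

By discrete convolution, Q_j = Σ (P_i / 10 mm) · U_{j−i}.
At t = 6 h (j=6): Q = (9/10)·4.4 + (22.3/10)·6.0 = 17.3 m³/s.

Q ≈ 17.3 m³/s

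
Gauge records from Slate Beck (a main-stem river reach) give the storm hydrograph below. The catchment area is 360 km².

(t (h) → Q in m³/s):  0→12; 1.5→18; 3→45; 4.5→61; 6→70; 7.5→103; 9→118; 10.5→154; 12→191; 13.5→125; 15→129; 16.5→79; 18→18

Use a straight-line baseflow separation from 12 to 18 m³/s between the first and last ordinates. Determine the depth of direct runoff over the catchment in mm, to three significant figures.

Direct runoff: 0.00, 5.50, 32.00, 47.50, 56.00, 88.50, 103.00, 138.50, 175.00, 108.50, 112.00, 61.50, 0.00 m³/s; ΣQ_DR = 928.0 m³/s.
V = ΣQ_DR · Δt = 928.0 × 5400 s = 5.011 × 10^6 m³.
Over A = 360 km², depth = V / A = 13.9 mm.

d ≈ 13.9 mm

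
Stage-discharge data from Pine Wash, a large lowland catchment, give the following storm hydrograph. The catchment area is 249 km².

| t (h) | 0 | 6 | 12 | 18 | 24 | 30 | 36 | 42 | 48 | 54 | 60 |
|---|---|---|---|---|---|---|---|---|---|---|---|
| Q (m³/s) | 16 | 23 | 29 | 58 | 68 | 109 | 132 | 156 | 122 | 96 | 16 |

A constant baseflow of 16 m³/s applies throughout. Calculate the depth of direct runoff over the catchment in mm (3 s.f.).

d ≈ 56.3 mm

Direct runoff: 0.0, 7.0, 13.0, 42.0, 52.0, 93.0, 116.0, 140.0, 106.0, 80.0, 0.0 m³/s; ΣQ_DR = 649.0 m³/s.
V = ΣQ_DR · Δt = 649.0 × 21600 s = 1.402 × 10^7 m³.
Over A = 249 km², depth = V / A = 56.3 mm.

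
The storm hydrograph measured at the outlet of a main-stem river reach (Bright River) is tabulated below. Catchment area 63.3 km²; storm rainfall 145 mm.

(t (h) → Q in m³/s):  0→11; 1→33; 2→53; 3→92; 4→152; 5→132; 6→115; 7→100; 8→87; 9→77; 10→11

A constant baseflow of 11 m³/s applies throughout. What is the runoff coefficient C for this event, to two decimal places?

C ≈ 0.29

ΣQ_DR = 742.0 m³/s; V = ΣQ_DR·Δt = 2.671 × 10^6 m³.
Runoff depth d = V / A = 42.20 mm.
C = d / P = 42.20 / 145 = 0.29.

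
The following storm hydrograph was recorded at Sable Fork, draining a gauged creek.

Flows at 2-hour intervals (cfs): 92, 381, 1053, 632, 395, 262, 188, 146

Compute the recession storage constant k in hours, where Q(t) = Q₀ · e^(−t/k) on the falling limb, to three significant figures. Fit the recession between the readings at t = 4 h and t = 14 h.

k ≈ 5.06 h

On the falling limb, Q drops from 1053 to 146 cfs between t = 4 h and t = 14 h (Δt = 10 h).
k = −Δt / ln(Q₂/Q₁) = −10 / ln(146/1053) = 5.06 h.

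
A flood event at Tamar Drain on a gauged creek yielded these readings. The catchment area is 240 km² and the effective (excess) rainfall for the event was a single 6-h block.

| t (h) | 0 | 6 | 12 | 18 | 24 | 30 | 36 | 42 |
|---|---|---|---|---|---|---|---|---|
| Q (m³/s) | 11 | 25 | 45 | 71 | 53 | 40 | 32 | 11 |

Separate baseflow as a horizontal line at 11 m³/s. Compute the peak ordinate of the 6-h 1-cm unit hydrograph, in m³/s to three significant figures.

Direct runoff: 0.0, 14.0, 34.0, 60.0, 42.0, 29.0, 21.0, 0.0 m³/s; ΣQ_DR = 200.0 m³/s, peak = 60.0 m³/s.
Runoff depth d = ΣQ_DR·Δt / A = 200.0 × 21600 / (240 km²) = 18.00 mm.
The 1-cm UH is the DRH scaled by (10 mm)/d, so U_p = 60.0 × 10/18.00 = 33.3 m³/s.

U_p ≈ 33.3 m³/s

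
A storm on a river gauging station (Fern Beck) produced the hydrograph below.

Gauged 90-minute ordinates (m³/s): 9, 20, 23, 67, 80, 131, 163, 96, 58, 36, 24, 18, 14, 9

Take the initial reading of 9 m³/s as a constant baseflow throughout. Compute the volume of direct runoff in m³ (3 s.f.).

Direct-runoff ordinates (Q − Q_b): 0.0, 11.0, 14.0, 58.0, 71.0, 122.0, 154.0, 87.0, 49.0, 27.0, 15.0, 9.0, 5.0, 0.0 m³/s.
ΣQ_DR = 622.0 m³/s.
With Δt = 1.5 h = 5400 s, V = ΣQ_DR · Δt = 622.0 × 5400 = 3.36 × 10^6 m³.

V ≈ 3.36 × 10^6 m³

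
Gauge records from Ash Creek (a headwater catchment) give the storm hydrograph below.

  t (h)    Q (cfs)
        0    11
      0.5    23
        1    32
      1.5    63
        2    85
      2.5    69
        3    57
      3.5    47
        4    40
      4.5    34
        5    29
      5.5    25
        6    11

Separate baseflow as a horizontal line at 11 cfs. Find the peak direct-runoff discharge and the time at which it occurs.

Q_p = 74.0 cfs at t = 2 h

Subtracting baseflow gives direct-runoff ordinates: 0.0, 12.0, 21.0, 52.0, 74.0, 58.0, 46.0, 36.0, 29.0, 23.0, 18.0, 14.0, 0.0 cfs.
The maximum is 74.0 cfs, occurring at the reading for t = 2 h.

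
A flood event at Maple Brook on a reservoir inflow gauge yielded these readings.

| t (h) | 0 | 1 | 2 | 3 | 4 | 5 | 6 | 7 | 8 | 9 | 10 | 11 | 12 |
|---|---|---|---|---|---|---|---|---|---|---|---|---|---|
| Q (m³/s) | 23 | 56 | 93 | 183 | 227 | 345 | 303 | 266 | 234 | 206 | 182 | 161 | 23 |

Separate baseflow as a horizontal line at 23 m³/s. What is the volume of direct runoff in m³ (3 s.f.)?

Direct-runoff ordinates (Q − Q_b): 0.0, 33.0, 70.0, 160.0, 204.0, 322.0, 280.0, 243.0, 211.0, 183.0, 159.0, 138.0, 0.0 m³/s.
ΣQ_DR = 2003 m³/s.
With Δt = 1 h = 3600 s, V = ΣQ_DR · Δt = 2003 × 3600 = 7.21 × 10^6 m³.

V ≈ 7.21 × 10^6 m³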